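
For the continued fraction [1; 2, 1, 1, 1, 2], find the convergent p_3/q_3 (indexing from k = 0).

Using pₖ = aₖpₖ₋₁ + pₖ₋₂, qₖ = aₖqₖ₋₁ + qₖ₋₂ (with p₋₁=1, p₋₂=0, q₋₁=0, q₋₂=1):
  k=0: a=1, p=1, q=1
  k=1: a=2, p=3, q=2
  k=2: a=1, p=4, q=3
  k=3: a=1, p=7, q=5

7/5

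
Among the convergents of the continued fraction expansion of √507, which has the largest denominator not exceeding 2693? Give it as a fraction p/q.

√507 = [22; 1, 1, 14, 1, 1, 44, …] (period length 6).
Convergents:
  p_0/q_0 = 22/1
  p_1/q_1 = 23/1
  p_2/q_2 = 45/2
  p_3/q_3 = 653/29
  p_4/q_4 = 698/31
  p_5/q_5 = 1351/60
  p_6/q_6 = 60142/2671
  p_7/q_7 = 61493/2731
q_6 = 2671 ≤ 2693 < 2731 = q_7, so the answer is 60142/2671.

60142/2671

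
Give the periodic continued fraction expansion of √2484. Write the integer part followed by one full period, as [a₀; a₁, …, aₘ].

a₀ = ⌊√2484⌋ = 49.
With m₀=0, d₀=1 and mₖ₊₁ = dₖaₖ − mₖ, dₖ₊₁ = (n − mₖ₊₁²)/dₖ, aₖ₊₁ = ⌊(a₀+mₖ₊₁)/dₖ₊₁⌋:
  k=1: m=49, d=83, a=1
  k=2: m=34, d=16, a=5
  k=3: m=46, d=23, a=4
  k=4: m=46, d=16, a=5
  k=5: m=34, d=83, a=1
  k=6: m=49, d=1, a=98
d=1 and a=2a₀=98 at k=6, so the next step gives (m, d) = (49, 83) again — its k=1 value — and the period has length 6.

[49; 1, 5, 4, 5, 1, 98]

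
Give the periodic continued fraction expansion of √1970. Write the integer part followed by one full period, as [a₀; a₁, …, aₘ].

[44; 2, 1, 1, 2, 88]

a₀ = ⌊√1970⌋ = 44.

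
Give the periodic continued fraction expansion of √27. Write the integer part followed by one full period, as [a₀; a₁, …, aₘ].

[5; 5, 10]

a₀ = ⌊√27⌋ = 5.
With m₀=0, d₀=1 and mₖ₊₁ = dₖaₖ − mₖ, dₖ₊₁ = (n − mₖ₊₁²)/dₖ, aₖ₊₁ = ⌊(a₀+mₖ₊₁)/dₖ₊₁⌋:
  k=1: m=5, d=2, a=5
  k=2: m=5, d=1, a=10
d=1 and a=2a₀=10 at k=2, so the next step gives (m, d) = (5, 2) again — its k=1 value — and the period has length 2.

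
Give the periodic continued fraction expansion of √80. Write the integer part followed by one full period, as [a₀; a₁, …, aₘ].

a₀ = ⌊√80⌋ = 8.
With m₀=0, d₀=1 and mₖ₊₁ = dₖaₖ − mₖ, dₖ₊₁ = (n − mₖ₊₁²)/dₖ, aₖ₊₁ = ⌊(a₀+mₖ₊₁)/dₖ₊₁⌋:
  k=1: m=8, d=16, a=1
  k=2: m=8, d=1, a=16
d=1 and a=2a₀=16 at k=2, so the next step gives (m, d) = (8, 16) again — its k=1 value — and the period has length 2.

[8; 1, 16]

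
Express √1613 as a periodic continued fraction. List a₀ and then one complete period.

[40; 6, 6, 80]

a₀ = ⌊√1613⌋ = 40.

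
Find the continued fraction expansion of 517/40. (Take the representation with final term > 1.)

517 = 12·40 + 37
40 = 1·37 + 3
37 = 12·3 + 1
3 = 3·1 + 0  (stop)
So 517/40 = [12; 1, 12, 3].

[12; 1, 12, 3]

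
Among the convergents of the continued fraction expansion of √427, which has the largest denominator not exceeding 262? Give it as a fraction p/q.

√427 = [20; 1, 1, 1, 40, …] (period length 4).
Convergents:
  p_0/q_0 = 20/1
  p_1/q_1 = 21/1
  p_2/q_2 = 41/2
  p_3/q_3 = 62/3
  p_4/q_4 = 2521/122
  p_5/q_5 = 2583/125
  p_6/q_6 = 5104/247
  p_7/q_7 = 7687/372
q_6 = 247 ≤ 262 < 372 = q_7, so the answer is 5104/247.

5104/247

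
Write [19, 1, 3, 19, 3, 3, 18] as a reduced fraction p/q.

Fold from the inside: start with 18/1.
  3 + 1/18 = 55/18
  3 + 18/55 = 183/55
  19 + 55/183 = 3532/183
  3 + 183/3532 = 10779/3532
  1 + 3532/10779 = 14311/10779
  19 + 10779/14311 = 282688/14311

282688/14311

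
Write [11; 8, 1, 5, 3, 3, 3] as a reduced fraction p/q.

20437/1839

Using pₖ = aₖpₖ₋₁ + pₖ₋₂ and qₖ = aₖqₖ₋₁ + qₖ₋₂:
  k=0: a=11, p=11, q=1
  k=1: a=8, p=89, q=8
  k=2: a=1, p=100, q=9
  k=3: a=5, p=589, q=53
  k=4: a=3, p=1867, q=168
  k=5: a=3, p=6190, q=557
  k=6: a=3, p=20437, q=1839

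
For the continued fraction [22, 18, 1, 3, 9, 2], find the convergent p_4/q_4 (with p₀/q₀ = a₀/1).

Using pₖ = aₖpₖ₋₁ + pₖ₋₂, qₖ = aₖqₖ₋₁ + qₖ₋₂ (with p₋₁=1, p₋₂=0, q₋₁=0, q₋₂=1):
  k=0: a=22, p=22, q=1
  k=1: a=18, p=397, q=18
  k=2: a=1, p=419, q=19
  k=3: a=3, p=1654, q=75
  k=4: a=9, p=15305, q=694

15305/694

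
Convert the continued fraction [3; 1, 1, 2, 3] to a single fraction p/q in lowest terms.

Fold from the inside: start with 3/1.
  2 + 1/3 = 7/3
  1 + 3/7 = 10/7
  1 + 7/10 = 17/10
  3 + 10/17 = 61/17

61/17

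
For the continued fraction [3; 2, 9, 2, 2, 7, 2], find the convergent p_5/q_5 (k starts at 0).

Using pₖ = aₖpₖ₋₁ + pₖ₋₂, qₖ = aₖqₖ₋₁ + qₖ₋₂ (with p₋₁=1, p₋₂=0, q₋₁=0, q₋₂=1):
  k=0: a=3, p=3, q=1
  k=1: a=2, p=7, q=2
  k=2: a=9, p=66, q=19
  k=3: a=2, p=139, q=40
  k=4: a=2, p=344, q=99
  k=5: a=7, p=2547, q=733

2547/733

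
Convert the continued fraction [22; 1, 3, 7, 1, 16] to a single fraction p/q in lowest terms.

12676/557

Using pₖ = aₖpₖ₋₁ + pₖ₋₂ and qₖ = aₖqₖ₋₁ + qₖ₋₂:
  k=0: a=22, p=22, q=1
  k=1: a=1, p=23, q=1
  k=2: a=3, p=91, q=4
  k=3: a=7, p=660, q=29
  k=4: a=1, p=751, q=33
  k=5: a=16, p=12676, q=557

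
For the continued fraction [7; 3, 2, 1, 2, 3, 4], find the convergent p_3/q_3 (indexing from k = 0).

Using pₖ = aₖpₖ₋₁ + pₖ₋₂, qₖ = aₖqₖ₋₁ + qₖ₋₂ (with p₋₁=1, p₋₂=0, q₋₁=0, q₋₂=1):
  k=0: a=7, p=7, q=1
  k=1: a=3, p=22, q=3
  k=2: a=2, p=51, q=7
  k=3: a=1, p=73, q=10

73/10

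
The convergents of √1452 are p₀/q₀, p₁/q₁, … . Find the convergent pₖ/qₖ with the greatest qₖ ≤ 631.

14137/371

√1452 = [38; 9, 1, 1, 18, 1, 1, 9, 76, …] (period length 8).
Convergents:
  p_0/q_0 = 38/1
  p_1/q_1 = 343/9
  p_2/q_2 = 381/10
  p_3/q_3 = 724/19
  p_4/q_4 = 13413/352
  p_5/q_5 = 14137/371
  p_6/q_6 = 27550/723
q_5 = 371 ≤ 631 < 723 = q_6, so the answer is 14137/371.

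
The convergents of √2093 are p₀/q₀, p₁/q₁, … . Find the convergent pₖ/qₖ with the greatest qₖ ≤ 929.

16790/367

√2093 = [45; 1, 2, 1, 90, …] (period length 4).
Convergents:
  p_0/q_0 = 45/1
  p_1/q_1 = 46/1
  p_2/q_2 = 137/3
  p_3/q_3 = 183/4
  p_4/q_4 = 16607/363
  p_5/q_5 = 16790/367
  p_6/q_6 = 50187/1097
q_5 = 367 ≤ 929 < 1097 = q_6, so the answer is 16790/367.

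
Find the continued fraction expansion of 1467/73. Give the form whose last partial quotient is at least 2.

1467 = 20×73 + 7
73 = 10×7 + 3
7 = 2×3 + 1
3 = 3×1 + 0  (stop)
So 1467/73 = [20; 10, 2, 3].

[20; 10, 2, 3]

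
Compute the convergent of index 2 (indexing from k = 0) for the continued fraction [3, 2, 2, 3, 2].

17/5

Using pₖ = aₖpₖ₋₁ + pₖ₋₂, qₖ = aₖqₖ₋₁ + qₖ₋₂ (with p₋₁=1, p₋₂=0, q₋₁=0, q₋₂=1):
  k=0: a=3, p=3, q=1
  k=1: a=2, p=7, q=2
  k=2: a=2, p=17, q=5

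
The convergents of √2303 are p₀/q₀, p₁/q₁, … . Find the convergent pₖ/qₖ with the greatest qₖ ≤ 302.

√2303 = [47; 1, 94, …] (period length 2).
Convergents:
  p_0/q_0 = 47/1
  p_1/q_1 = 48/1
  p_2/q_2 = 4559/95
  p_3/q_3 = 4607/96
  p_4/q_4 = 437617/9119
q_3 = 96 ≤ 302 < 9119 = q_4, so the answer is 4607/96.

4607/96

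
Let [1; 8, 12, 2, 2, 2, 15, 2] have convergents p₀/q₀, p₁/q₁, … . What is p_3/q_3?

227/202

Using pₖ = aₖpₖ₋₁ + pₖ₋₂, qₖ = aₖqₖ₋₁ + qₖ₋₂ (with p₋₁=1, p₋₂=0, q₋₁=0, q₋₂=1):
  k=0: a=1, p=1, q=1
  k=1: a=8, p=9, q=8
  k=2: a=12, p=109, q=97
  k=3: a=2, p=227, q=202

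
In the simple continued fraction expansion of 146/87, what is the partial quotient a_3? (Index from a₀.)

146 = 1·87 + 59   →  a_0 = 1
87 = 1·59 + 28   →  a_1 = 1
59 = 2·28 + 3   →  a_2 = 2
28 = 9·3 + 1   →  a_3 = 9

9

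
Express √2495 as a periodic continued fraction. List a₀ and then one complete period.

a₀ = ⌊√2495⌋ = 49.
With m₀=0, d₀=1 and mₖ₊₁ = dₖaₖ − mₖ, dₖ₊₁ = (n − mₖ₊₁²)/dₖ, aₖ₊₁ = ⌊(a₀+mₖ₊₁)/dₖ₊₁⌋:
  k=1: m=49, d=94, a=1
  k=2: m=45, d=5, a=18
  k=3: m=45, d=94, a=1
  k=4: m=49, d=1, a=98
d=1 and a=2a₀=98 at k=4, so the next step gives (m, d) = (49, 94) again — its k=1 value — and the period has length 4.

[49; 1, 18, 1, 98]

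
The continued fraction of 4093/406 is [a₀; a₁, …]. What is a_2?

3

4093 = 10·406 + 33   →  a_0 = 10
406 = 12·33 + 10   →  a_1 = 12
33 = 3·10 + 3   →  a_2 = 3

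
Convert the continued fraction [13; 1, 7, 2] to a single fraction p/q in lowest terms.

236/17

Using pₖ = aₖpₖ₋₁ + pₖ₋₂ and qₖ = aₖqₖ₋₁ + qₖ₋₂:
  k=0: a=13, p=13, q=1
  k=1: a=1, p=14, q=1
  k=2: a=7, p=111, q=8
  k=3: a=2, p=236, q=17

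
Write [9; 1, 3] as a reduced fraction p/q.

39/4

Fold from the inside: start with 3/1.
  1 + 1/3 = 4/3
  9 + 3/4 = 39/4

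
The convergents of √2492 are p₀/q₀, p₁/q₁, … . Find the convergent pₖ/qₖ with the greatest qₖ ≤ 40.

√2492 = [49; 1, 11, 2, 24, 2, 11, 1, 98, …] (period length 8).
Convergents:
  p_0/q_0 = 49/1
  p_1/q_1 = 50/1
  p_2/q_2 = 599/12
  p_3/q_3 = 1248/25
  p_4/q_4 = 30551/612
q_3 = 25 ≤ 40 < 612 = q_4, so the answer is 1248/25.

1248/25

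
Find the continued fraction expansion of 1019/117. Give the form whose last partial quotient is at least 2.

1019 = 8×117 + 83
117 = 1×83 + 34
83 = 2×34 + 15
34 = 2×15 + 4
15 = 3×4 + 3
4 = 1×3 + 1
3 = 3×1 + 0  (stop)
So 1019/117 = [8; 1, 2, 2, 3, 1, 3].

[8; 1, 2, 2, 3, 1, 3]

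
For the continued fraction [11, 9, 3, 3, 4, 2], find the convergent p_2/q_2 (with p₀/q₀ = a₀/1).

311/28

Using pₖ = aₖpₖ₋₁ + pₖ₋₂, qₖ = aₖqₖ₋₁ + qₖ₋₂ (with p₋₁=1, p₋₂=0, q₋₁=0, q₋₂=1):
  k=0: a=11, p=11, q=1
  k=1: a=9, p=100, q=9
  k=2: a=3, p=311, q=28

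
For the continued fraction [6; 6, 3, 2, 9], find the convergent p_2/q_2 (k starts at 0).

117/19

Using pₖ = aₖpₖ₋₁ + pₖ₋₂, qₖ = aₖqₖ₋₁ + qₖ₋₂ (with p₋₁=1, p₋₂=0, q₋₁=0, q₋₂=1):
  k=0: a=6, p=6, q=1
  k=1: a=6, p=37, q=6
  k=2: a=3, p=117, q=19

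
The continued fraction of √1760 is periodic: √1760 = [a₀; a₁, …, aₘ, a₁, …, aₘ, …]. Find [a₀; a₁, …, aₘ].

a₀ = ⌊√1760⌋ = 41.

[41; 1, 19, 1, 82]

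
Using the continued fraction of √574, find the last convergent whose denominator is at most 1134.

√574 = [23; 1, 22, 1, 46, …] (period length 4).
Convergents:
  p_0/q_0 = 23/1
  p_1/q_1 = 24/1
  p_2/q_2 = 551/23
  p_3/q_3 = 575/24
  p_4/q_4 = 27001/1127
  p_5/q_5 = 27576/1151
q_4 = 1127 ≤ 1134 < 1151 = q_5, so the answer is 27001/1127.

27001/1127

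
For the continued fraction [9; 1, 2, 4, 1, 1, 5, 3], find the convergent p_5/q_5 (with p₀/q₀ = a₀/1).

281/29

Using pₖ = aₖpₖ₋₁ + pₖ₋₂, qₖ = aₖqₖ₋₁ + qₖ₋₂ (with p₋₁=1, p₋₂=0, q₋₁=0, q₋₂=1):
  k=0: a=9, p=9, q=1
  k=1: a=1, p=10, q=1
  k=2: a=2, p=29, q=3
  k=3: a=4, p=126, q=13
  k=4: a=1, p=155, q=16
  k=5: a=1, p=281, q=29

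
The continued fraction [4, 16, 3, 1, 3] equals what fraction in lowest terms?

991/244

Fold from the inside: start with 3/1.
  1 + 1/3 = 4/3
  3 + 3/4 = 15/4
  16 + 4/15 = 244/15
  4 + 15/244 = 991/244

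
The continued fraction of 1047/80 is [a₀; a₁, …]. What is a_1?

11

1047 = 13·80 + 7   →  a_0 = 13
80 = 11·7 + 3   →  a_1 = 11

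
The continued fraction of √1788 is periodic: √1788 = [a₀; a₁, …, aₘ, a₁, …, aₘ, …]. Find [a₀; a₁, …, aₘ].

[42; 3, 1, 1, 20, 1, 1, 3, 84]

a₀ = ⌊√1788⌋ = 42.
With m₀=0, d₀=1 and mₖ₊₁ = dₖaₖ − mₖ, dₖ₊₁ = (n − mₖ₊₁²)/dₖ, aₖ₊₁ = ⌊(a₀+mₖ₊₁)/dₖ₊₁⌋:
  k=1: m=42, d=24, a=3
  k=2: m=30, d=37, a=1
  k=3: m=7, d=47, a=1
  k=4: m=40, d=4, a=20
  k=5: m=40, d=47, a=1
  k=6: m=7, d=37, a=1
  k=7: m=30, d=24, a=3
  k=8: m=42, d=1, a=84
d=1 and a=2a₀=84 at k=8, so the next step gives (m, d) = (42, 24) again — its k=1 value — and the period has length 8.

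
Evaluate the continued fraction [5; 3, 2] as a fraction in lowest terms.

Using pₖ = aₖpₖ₋₁ + pₖ₋₂ and qₖ = aₖqₖ₋₁ + qₖ₋₂:
  k=0: a=5, p=5, q=1
  k=1: a=3, p=16, q=3
  k=2: a=2, p=37, q=7

37/7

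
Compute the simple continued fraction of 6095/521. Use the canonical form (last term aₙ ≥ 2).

6095 = 11*521 + 364
521 = 1*364 + 157
364 = 2*157 + 50
157 = 3*50 + 7
50 = 7*7 + 1
7 = 7*1 + 0  (stop)
So 6095/521 = [11; 1, 2, 3, 7, 7].

[11; 1, 2, 3, 7, 7]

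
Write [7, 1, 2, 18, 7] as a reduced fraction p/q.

2977/388

Using pₖ = aₖpₖ₋₁ + pₖ₋₂ and qₖ = aₖqₖ₋₁ + qₖ₋₂:
  k=0: a=7, p=7, q=1
  k=1: a=1, p=8, q=1
  k=2: a=2, p=23, q=3
  k=3: a=18, p=422, q=55
  k=4: a=7, p=2977, q=388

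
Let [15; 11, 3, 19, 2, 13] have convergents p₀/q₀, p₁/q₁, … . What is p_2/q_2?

513/34

Using pₖ = aₖpₖ₋₁ + pₖ₋₂, qₖ = aₖqₖ₋₁ + qₖ₋₂ (with p₋₁=1, p₋₂=0, q₋₁=0, q₋₂=1):
  k=0: a=15, p=15, q=1
  k=1: a=11, p=166, q=11
  k=2: a=3, p=513, q=34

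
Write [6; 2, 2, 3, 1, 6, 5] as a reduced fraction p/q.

Fold from the inside: start with 5/1.
  6 + 1/5 = 31/5
  1 + 5/31 = 36/31
  3 + 31/36 = 139/36
  2 + 36/139 = 314/139
  2 + 139/314 = 767/314
  6 + 314/767 = 4916/767

4916/767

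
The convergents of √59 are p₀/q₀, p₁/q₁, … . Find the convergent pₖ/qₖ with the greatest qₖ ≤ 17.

23/3

√59 = [7; 1, 2, 7, 2, 1, 14, …] (period length 6).
Convergents:
  p_0/q_0 = 7/1
  p_1/q_1 = 8/1
  p_2/q_2 = 23/3
  p_3/q_3 = 169/22
q_2 = 3 ≤ 17 < 22 = q_3, so the answer is 23/3.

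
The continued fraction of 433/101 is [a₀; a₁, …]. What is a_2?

2

433 = 4·101 + 29   →  a_0 = 4
101 = 3·29 + 14   →  a_1 = 3
29 = 2·14 + 1   →  a_2 = 2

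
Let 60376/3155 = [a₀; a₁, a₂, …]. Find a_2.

3

60376 = 19·3155 + 431   →  a_0 = 19
3155 = 7·431 + 138   →  a_1 = 7
431 = 3·138 + 17   →  a_2 = 3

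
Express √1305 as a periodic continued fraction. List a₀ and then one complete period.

[36; 8, 72]

a₀ = ⌊√1305⌋ = 36.
With m₀=0, d₀=1 and mₖ₊₁ = dₖaₖ − mₖ, dₖ₊₁ = (n − mₖ₊₁²)/dₖ, aₖ₊₁ = ⌊(a₀+mₖ₊₁)/dₖ₊₁⌋:
  k=1: m=36, d=9, a=8
  k=2: m=36, d=1, a=72
d=1 and a=2a₀=72 at k=2, so the next step gives (m, d) = (36, 9) again — its k=1 value — and the period has length 2.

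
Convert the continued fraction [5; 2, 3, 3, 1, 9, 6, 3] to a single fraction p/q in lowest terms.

30737/5657

Using pₖ = aₖpₖ₋₁ + pₖ₋₂ and qₖ = aₖqₖ₋₁ + qₖ₋₂:
  k=0: a=5, p=5, q=1
  k=1: a=2, p=11, q=2
  k=2: a=3, p=38, q=7
  k=3: a=3, p=125, q=23
  k=4: a=1, p=163, q=30
  k=5: a=9, p=1592, q=293
  k=6: a=6, p=9715, q=1788
  k=7: a=3, p=30737, q=5657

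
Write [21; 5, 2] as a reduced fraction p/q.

Fold from the inside: start with 2/1.
  5 + 1/2 = 11/2
  21 + 2/11 = 233/11

233/11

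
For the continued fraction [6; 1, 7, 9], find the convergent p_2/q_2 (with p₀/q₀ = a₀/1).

Using pₖ = aₖpₖ₋₁ + pₖ₋₂, qₖ = aₖqₖ₋₁ + qₖ₋₂ (with p₋₁=1, p₋₂=0, q₋₁=0, q₋₂=1):
  k=0: a=6, p=6, q=1
  k=1: a=1, p=7, q=1
  k=2: a=7, p=55, q=8

55/8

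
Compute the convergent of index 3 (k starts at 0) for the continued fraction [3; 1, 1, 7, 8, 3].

53/15

Using pₖ = aₖpₖ₋₁ + pₖ₋₂, qₖ = aₖqₖ₋₁ + qₖ₋₂ (with p₋₁=1, p₋₂=0, q₋₁=0, q₋₂=1):
  k=0: a=3, p=3, q=1
  k=1: a=1, p=4, q=1
  k=2: a=1, p=7, q=2
  k=3: a=7, p=53, q=15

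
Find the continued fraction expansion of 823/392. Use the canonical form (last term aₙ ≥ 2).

[2; 10, 19, 2]

823 = 2·392 + 39
392 = 10·39 + 2
39 = 19·2 + 1
2 = 2·1 + 0  (stop)
So 823/392 = [2; 10, 19, 2].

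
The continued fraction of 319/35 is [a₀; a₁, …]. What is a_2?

319 = 9·35 + 4   →  a_0 = 9
35 = 8·4 + 3   →  a_1 = 8
4 = 1·3 + 1   →  a_2 = 1

1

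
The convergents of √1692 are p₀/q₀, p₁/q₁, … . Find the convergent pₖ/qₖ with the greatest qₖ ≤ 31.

√1692 = [41; 7, 2, 7, 82, …] (period length 4).
Convergents:
  p_0/q_0 = 41/1
  p_1/q_1 = 288/7
  p_2/q_2 = 617/15
  p_3/q_3 = 4607/112
q_2 = 15 ≤ 31 < 112 = q_3, so the answer is 617/15.

617/15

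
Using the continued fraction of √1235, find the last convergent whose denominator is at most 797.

17255/491

√1235 = [35; 7, 70, …] (period length 2).
Convergents:
  p_0/q_0 = 35/1
  p_1/q_1 = 246/7
  p_2/q_2 = 17255/491
  p_3/q_3 = 121031/3444
q_2 = 491 ≤ 797 < 3444 = q_3, so the answer is 17255/491.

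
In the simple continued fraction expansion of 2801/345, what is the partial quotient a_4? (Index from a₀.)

2

2801 = 8·345 + 41   →  a_0 = 8
345 = 8·41 + 17   →  a_1 = 8
41 = 2·17 + 7   →  a_2 = 2
17 = 2·7 + 3   →  a_3 = 2
7 = 2·3 + 1   →  a_4 = 2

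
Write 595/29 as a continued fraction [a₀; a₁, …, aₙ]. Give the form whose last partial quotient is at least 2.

595 = 20*29 + 15
29 = 1*15 + 14
15 = 1*14 + 1
14 = 14*1 + 0  (stop)
So 595/29 = [20; 1, 1, 14].

[20; 1, 1, 14]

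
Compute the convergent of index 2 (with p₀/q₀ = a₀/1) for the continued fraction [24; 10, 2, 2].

Using pₖ = aₖpₖ₋₁ + pₖ₋₂, qₖ = aₖqₖ₋₁ + qₖ₋₂ (with p₋₁=1, p₋₂=0, q₋₁=0, q₋₂=1):
  k=0: a=24, p=24, q=1
  k=1: a=10, p=241, q=10
  k=2: a=2, p=506, q=21

506/21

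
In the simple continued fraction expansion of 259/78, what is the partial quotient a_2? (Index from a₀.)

259 = 3·78 + 25   →  a_0 = 3
78 = 3·25 + 3   →  a_1 = 3
25 = 8·3 + 1   →  a_2 = 8

8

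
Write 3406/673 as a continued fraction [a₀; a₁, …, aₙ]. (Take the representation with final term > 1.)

3406 = 5*673 + 41
673 = 16*41 + 17
41 = 2*17 + 7
17 = 2*7 + 3
7 = 2*3 + 1
3 = 3*1 + 0  (stop)
So 3406/673 = [5; 16, 2, 2, 2, 3].

[5; 16, 2, 2, 2, 3]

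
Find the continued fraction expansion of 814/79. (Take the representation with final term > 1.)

814 = 10·79 + 24
79 = 3·24 + 7
24 = 3·7 + 3
7 = 2·3 + 1
3 = 3·1 + 0  (stop)
So 814/79 = [10; 3, 3, 2, 3].

[10; 3, 3, 2, 3]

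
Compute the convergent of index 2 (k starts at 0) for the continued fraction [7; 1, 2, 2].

Using pₖ = aₖpₖ₋₁ + pₖ₋₂, qₖ = aₖqₖ₋₁ + qₖ₋₂ (with p₋₁=1, p₋₂=0, q₋₁=0, q₋₂=1):
  k=0: a=7, p=7, q=1
  k=1: a=1, p=8, q=1
  k=2: a=2, p=23, q=3

23/3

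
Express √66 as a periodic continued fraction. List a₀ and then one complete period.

[8; 8, 16]

a₀ = ⌊√66⌋ = 8.
With m₀=0, d₀=1 and mₖ₊₁ = dₖaₖ − mₖ, dₖ₊₁ = (n − mₖ₊₁²)/dₖ, aₖ₊₁ = ⌊(a₀+mₖ₊₁)/dₖ₊₁⌋:
  k=1: m=8, d=2, a=8
  k=2: m=8, d=1, a=16
d=1 and a=2a₀=16 at k=2, so the next step gives (m, d) = (8, 2) again — its k=1 value — and the period has length 2.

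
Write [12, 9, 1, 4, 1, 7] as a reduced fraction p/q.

5591/462

Using pₖ = aₖpₖ₋₁ + pₖ₋₂ and qₖ = aₖqₖ₋₁ + qₖ₋₂:
  k=0: a=12, p=12, q=1
  k=1: a=9, p=109, q=9
  k=2: a=1, p=121, q=10
  k=3: a=4, p=593, q=49
  k=4: a=1, p=714, q=59
  k=5: a=7, p=5591, q=462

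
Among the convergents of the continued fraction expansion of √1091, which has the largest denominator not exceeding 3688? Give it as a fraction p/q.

√1091 = [33; 33, 66, …] (period length 2).
Convergents:
  p_0/q_0 = 33/1
  p_1/q_1 = 1090/33
  p_2/q_2 = 71973/2179
  p_3/q_3 = 2376199/71940
q_2 = 2179 ≤ 3688 < 71940 = q_3, so the answer is 71973/2179.

71973/2179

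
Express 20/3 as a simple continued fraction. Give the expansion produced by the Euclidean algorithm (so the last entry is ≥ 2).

[6; 1, 2]

20 = 6×3 + 2
3 = 1×2 + 1
2 = 2×1 + 0  (stop)
So 20/3 = [6; 1, 2].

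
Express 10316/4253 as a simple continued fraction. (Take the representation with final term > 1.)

10316 = 2*4253 + 1810
4253 = 2*1810 + 633
1810 = 2*633 + 544
633 = 1*544 + 89
544 = 6*89 + 10
89 = 8*10 + 9
10 = 1*9 + 1
9 = 9*1 + 0  (stop)
So 10316/4253 = [2; 2, 2, 1, 6, 8, 1, 9].

[2; 2, 2, 1, 6, 8, 1, 9]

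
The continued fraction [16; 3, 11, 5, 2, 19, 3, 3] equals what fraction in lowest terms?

Using pₖ = aₖpₖ₋₁ + pₖ₋₂ and qₖ = aₖqₖ₋₁ + qₖ₋₂:
  k=0: a=16, p=16, q=1
  k=1: a=3, p=49, q=3
  k=2: a=11, p=555, q=34
  k=3: a=5, p=2824, q=173
  k=4: a=2, p=6203, q=380
  k=5: a=19, p=120681, q=7393
  k=6: a=3, p=368246, q=22559
  k=7: a=3, p=1225419, q=75070

1225419/75070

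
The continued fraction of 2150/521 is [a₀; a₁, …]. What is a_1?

7

2150 = 4·521 + 66   →  a_0 = 4
521 = 7·66 + 59   →  a_1 = 7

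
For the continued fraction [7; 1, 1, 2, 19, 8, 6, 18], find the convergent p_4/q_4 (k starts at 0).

Using pₖ = aₖpₖ₋₁ + pₖ₋₂, qₖ = aₖqₖ₋₁ + qₖ₋₂ (with p₋₁=1, p₋₂=0, q₋₁=0, q₋₂=1):
  k=0: a=7, p=7, q=1
  k=1: a=1, p=8, q=1
  k=2: a=1, p=15, q=2
  k=3: a=2, p=38, q=5
  k=4: a=19, p=737, q=97

737/97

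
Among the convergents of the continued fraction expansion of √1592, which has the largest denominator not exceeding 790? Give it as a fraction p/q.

√1592 = [39; 1, 8, 1, 78, …] (period length 4).
Convergents:
  p_0/q_0 = 39/1
  p_1/q_1 = 40/1
  p_2/q_2 = 359/9
  p_3/q_3 = 399/10
  p_4/q_4 = 31481/789
  p_5/q_5 = 31880/799
q_4 = 789 ≤ 790 < 799 = q_5, so the answer is 31481/789.

31481/789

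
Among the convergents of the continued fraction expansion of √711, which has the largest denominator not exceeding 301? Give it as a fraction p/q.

√711 = [26; 1, 1, 1, 52, …] (period length 4).
Convergents:
  p_0/q_0 = 26/1
  p_1/q_1 = 27/1
  p_2/q_2 = 53/2
  p_3/q_3 = 80/3
  p_4/q_4 = 4213/158
  p_5/q_5 = 4293/161
  p_6/q_6 = 8506/319
q_5 = 161 ≤ 301 < 319 = q_6, so the answer is 4293/161.

4293/161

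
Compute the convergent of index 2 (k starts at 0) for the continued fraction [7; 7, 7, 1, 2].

Using pₖ = aₖpₖ₋₁ + pₖ₋₂, qₖ = aₖqₖ₋₁ + qₖ₋₂ (with p₋₁=1, p₋₂=0, q₋₁=0, q₋₂=1):
  k=0: a=7, p=7, q=1
  k=1: a=7, p=50, q=7
  k=2: a=7, p=357, q=50

357/50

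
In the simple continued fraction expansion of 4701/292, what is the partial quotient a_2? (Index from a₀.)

4701 = 16·292 + 29   →  a_0 = 16
292 = 10·29 + 2   →  a_1 = 10
29 = 14·2 + 1   →  a_2 = 14

14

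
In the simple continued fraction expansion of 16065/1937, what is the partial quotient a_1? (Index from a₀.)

16065 = 8·1937 + 569   →  a_0 = 8
1937 = 3·569 + 230   →  a_1 = 3

3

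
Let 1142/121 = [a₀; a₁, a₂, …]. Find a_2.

1142 = 9·121 + 53   →  a_0 = 9
121 = 2·53 + 15   →  a_1 = 2
53 = 3·15 + 8   →  a_2 = 3

3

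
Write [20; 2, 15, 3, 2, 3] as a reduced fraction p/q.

Fold from the inside: start with 3/1.
  2 + 1/3 = 7/3
  3 + 3/7 = 24/7
  15 + 7/24 = 367/24
  2 + 24/367 = 758/367
  20 + 367/758 = 15527/758

15527/758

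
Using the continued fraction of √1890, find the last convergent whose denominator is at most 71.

826/19

√1890 = [43; 2, 9, 6, 9, 2, 86, …] (period length 6).
Convergents:
  p_0/q_0 = 43/1
  p_1/q_1 = 87/2
  p_2/q_2 = 826/19
  p_3/q_3 = 5043/116
q_2 = 19 ≤ 71 < 116 = q_3, so the answer is 826/19.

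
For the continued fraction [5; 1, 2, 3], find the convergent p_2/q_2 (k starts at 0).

17/3

Using pₖ = aₖpₖ₋₁ + pₖ₋₂, qₖ = aₖqₖ₋₁ + qₖ₋₂ (with p₋₁=1, p₋₂=0, q₋₁=0, q₋₂=1):
  k=0: a=5, p=5, q=1
  k=1: a=1, p=6, q=1
  k=2: a=2, p=17, q=3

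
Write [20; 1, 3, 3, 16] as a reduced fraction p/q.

Using pₖ = aₖpₖ₋₁ + pₖ₋₂ and qₖ = aₖqₖ₋₁ + qₖ₋₂:
  k=0: a=20, p=20, q=1
  k=1: a=1, p=21, q=1
  k=2: a=3, p=83, q=4
  k=3: a=3, p=270, q=13
  k=4: a=16, p=4403, q=212

4403/212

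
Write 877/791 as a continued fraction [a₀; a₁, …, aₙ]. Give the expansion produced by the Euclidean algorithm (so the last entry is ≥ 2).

[1; 9, 5, 17]

877 = 1×791 + 86
791 = 9×86 + 17
86 = 5×17 + 1
17 = 17×1 + 0  (stop)
So 877/791 = [1; 9, 5, 17].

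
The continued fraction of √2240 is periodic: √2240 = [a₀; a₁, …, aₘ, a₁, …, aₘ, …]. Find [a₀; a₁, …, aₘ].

a₀ = ⌊√2240⌋ = 47.
With m₀=0, d₀=1 and mₖ₊₁ = dₖaₖ − mₖ, dₖ₊₁ = (n − mₖ₊₁²)/dₖ, aₖ₊₁ = ⌊(a₀+mₖ₊₁)/dₖ₊₁⌋:
  k=1: m=47, d=31, a=3
  k=2: m=46, d=4, a=23
  k=3: m=46, d=31, a=3
  k=4: m=47, d=1, a=94
d=1 and a=2a₀=94 at k=4, so the next step gives (m, d) = (47, 31) again — its k=1 value — and the period has length 4.

[47; 3, 23, 3, 94]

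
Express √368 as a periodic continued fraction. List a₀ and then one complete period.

a₀ = ⌊√368⌋ = 19.
With m₀=0, d₀=1 and mₖ₊₁ = dₖaₖ − mₖ, dₖ₊₁ = (n − mₖ₊₁²)/dₖ, aₖ₊₁ = ⌊(a₀+mₖ₊₁)/dₖ₊₁⌋:
  k=1: m=19, d=7, a=5
  k=2: m=16, d=16, a=2
  k=3: m=16, d=7, a=5
  k=4: m=19, d=1, a=38
d=1 and a=2a₀=38 at k=4, so the next step gives (m, d) = (19, 7) again — its k=1 value — and the period has length 4.

[19; 5, 2, 5, 38]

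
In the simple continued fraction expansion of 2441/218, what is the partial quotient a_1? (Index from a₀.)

2441 = 11·218 + 43   →  a_0 = 11
218 = 5·43 + 3   →  a_1 = 5

5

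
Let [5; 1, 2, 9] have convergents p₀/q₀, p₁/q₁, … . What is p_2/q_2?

17/3

Using pₖ = aₖpₖ₋₁ + pₖ₋₂, qₖ = aₖqₖ₋₁ + qₖ₋₂ (with p₋₁=1, p₋₂=0, q₋₁=0, q₋₂=1):
  k=0: a=5, p=5, q=1
  k=1: a=1, p=6, q=1
  k=2: a=2, p=17, q=3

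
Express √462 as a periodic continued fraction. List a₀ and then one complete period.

[21; 2, 42]

a₀ = ⌊√462⌋ = 21.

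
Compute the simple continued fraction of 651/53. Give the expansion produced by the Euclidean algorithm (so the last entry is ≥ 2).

651 = 12·53 + 15
53 = 3·15 + 8
15 = 1·8 + 7
8 = 1·7 + 1
7 = 7·1 + 0  (stop)
So 651/53 = [12; 3, 1, 1, 7].

[12; 3, 1, 1, 7]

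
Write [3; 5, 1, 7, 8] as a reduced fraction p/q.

Using pₖ = aₖpₖ₋₁ + pₖ₋₂ and qₖ = aₖqₖ₋₁ + qₖ₋₂:
  k=0: a=3, p=3, q=1
  k=1: a=5, p=16, q=5
  k=2: a=1, p=19, q=6
  k=3: a=7, p=149, q=47
  k=4: a=8, p=1211, q=382

1211/382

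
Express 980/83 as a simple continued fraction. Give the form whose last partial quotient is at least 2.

[11; 1, 4, 5, 3]

980 = 11×83 + 67
83 = 1×67 + 16
67 = 4×16 + 3
16 = 5×3 + 1
3 = 3×1 + 0  (stop)
So 980/83 = [11; 1, 4, 5, 3].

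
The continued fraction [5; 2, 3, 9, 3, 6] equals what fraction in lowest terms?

Using pₖ = aₖpₖ₋₁ + pₖ₋₂ and qₖ = aₖqₖ₋₁ + qₖ₋₂:
  k=0: a=5, p=5, q=1
  k=1: a=2, p=11, q=2
  k=2: a=3, p=38, q=7
  k=3: a=9, p=353, q=65
  k=4: a=3, p=1097, q=202
  k=5: a=6, p=6935, q=1277

6935/1277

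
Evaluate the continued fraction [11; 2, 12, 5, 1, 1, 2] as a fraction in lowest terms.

8151/710

Using pₖ = aₖpₖ₋₁ + pₖ₋₂ and qₖ = aₖqₖ₋₁ + qₖ₋₂:
  k=0: a=11, p=11, q=1
  k=1: a=2, p=23, q=2
  k=2: a=12, p=287, q=25
  k=3: a=5, p=1458, q=127
  k=4: a=1, p=1745, q=152
  k=5: a=1, p=3203, q=279
  k=6: a=2, p=8151, q=710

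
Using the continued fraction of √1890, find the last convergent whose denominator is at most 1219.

√1890 = [43; 2, 9, 6, 9, 2, 86, …] (period length 6).
Convergents:
  p_0/q_0 = 43/1
  p_1/q_1 = 87/2
  p_2/q_2 = 826/19
  p_3/q_3 = 5043/116
  p_4/q_4 = 46213/1063
  p_5/q_5 = 97469/2242
q_4 = 1063 ≤ 1219 < 2242 = q_5, so the answer is 46213/1063.

46213/1063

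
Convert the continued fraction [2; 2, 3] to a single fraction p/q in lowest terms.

Using pₖ = aₖpₖ₋₁ + pₖ₋₂ and qₖ = aₖqₖ₋₁ + qₖ₋₂:
  k=0: a=2, p=2, q=1
  k=1: a=2, p=5, q=2
  k=2: a=3, p=17, q=7

17/7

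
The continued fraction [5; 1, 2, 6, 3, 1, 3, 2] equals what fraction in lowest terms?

3825/673

Using pₖ = aₖpₖ₋₁ + pₖ₋₂ and qₖ = aₖqₖ₋₁ + qₖ₋₂:
  k=0: a=5, p=5, q=1
  k=1: a=1, p=6, q=1
  k=2: a=2, p=17, q=3
  k=3: a=6, p=108, q=19
  k=4: a=3, p=341, q=60
  k=5: a=1, p=449, q=79
  k=6: a=3, p=1688, q=297
  k=7: a=2, p=3825, q=673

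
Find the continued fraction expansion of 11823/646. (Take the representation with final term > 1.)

11823 = 18*646 + 195
646 = 3*195 + 61
195 = 3*61 + 12
61 = 5*12 + 1
12 = 12*1 + 0  (stop)
So 11823/646 = [18; 3, 3, 5, 12].

[18; 3, 3, 5, 12]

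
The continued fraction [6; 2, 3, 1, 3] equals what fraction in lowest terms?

Using pₖ = aₖpₖ₋₁ + pₖ₋₂ and qₖ = aₖqₖ₋₁ + qₖ₋₂:
  k=0: a=6, p=6, q=1
  k=1: a=2, p=13, q=2
  k=2: a=3, p=45, q=7
  k=3: a=1, p=58, q=9
  k=4: a=3, p=219, q=34

219/34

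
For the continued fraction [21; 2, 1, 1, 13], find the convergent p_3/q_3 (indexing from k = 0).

107/5

Using pₖ = aₖpₖ₋₁ + pₖ₋₂, qₖ = aₖqₖ₋₁ + qₖ₋₂ (with p₋₁=1, p₋₂=0, q₋₁=0, q₋₂=1):
  k=0: a=21, p=21, q=1
  k=1: a=2, p=43, q=2
  k=2: a=1, p=64, q=3
  k=3: a=1, p=107, q=5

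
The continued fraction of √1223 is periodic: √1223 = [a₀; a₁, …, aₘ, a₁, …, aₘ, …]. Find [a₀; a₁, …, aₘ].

a₀ = ⌊√1223⌋ = 34.
With m₀=0, d₀=1 and mₖ₊₁ = dₖaₖ − mₖ, dₖ₊₁ = (n − mₖ₊₁²)/dₖ, aₖ₊₁ = ⌊(a₀+mₖ₊₁)/dₖ₊₁⌋:
  k=1: m=34, d=67, a=1
  k=2: m=33, d=2, a=33
  k=3: m=33, d=67, a=1
  k=4: m=34, d=1, a=68
d=1 and a=2a₀=68 at k=4, so the next step gives (m, d) = (34, 67) again — its k=1 value — and the period has length 4.

[34; 1, 33, 1, 68]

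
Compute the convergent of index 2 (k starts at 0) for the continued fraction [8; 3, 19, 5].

Using pₖ = aₖpₖ₋₁ + pₖ₋₂, qₖ = aₖqₖ₋₁ + qₖ₋₂ (with p₋₁=1, p₋₂=0, q₋₁=0, q₋₂=1):
  k=0: a=8, p=8, q=1
  k=1: a=3, p=25, q=3
  k=2: a=19, p=483, q=58

483/58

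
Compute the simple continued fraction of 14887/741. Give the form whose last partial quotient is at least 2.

[20; 11, 16, 1, 3]

14887 = 20·741 + 67
741 = 11·67 + 4
67 = 16·4 + 3
4 = 1·3 + 1
3 = 3·1 + 0  (stop)
So 14887/741 = [20; 11, 16, 1, 3].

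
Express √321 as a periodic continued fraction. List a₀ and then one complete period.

a₀ = ⌊√321⌋ = 17.

[17; 1, 10, 1, 34]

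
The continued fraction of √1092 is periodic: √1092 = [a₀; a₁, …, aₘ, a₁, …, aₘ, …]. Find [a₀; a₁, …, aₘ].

[33; 22, 66]

a₀ = ⌊√1092⌋ = 33.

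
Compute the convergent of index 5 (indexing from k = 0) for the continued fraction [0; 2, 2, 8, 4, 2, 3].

Using pₖ = aₖpₖ₋₁ + pₖ₋₂, qₖ = aₖqₖ₋₁ + qₖ₋₂ (with p₋₁=1, p₋₂=0, q₋₁=0, q₋₂=1):
  k=0: a=0, p=0, q=1
  k=1: a=2, p=1, q=2
  k=2: a=2, p=2, q=5
  k=3: a=8, p=17, q=42
  k=4: a=4, p=70, q=173
  k=5: a=2, p=157, q=388

157/388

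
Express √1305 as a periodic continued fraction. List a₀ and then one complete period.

a₀ = ⌊√1305⌋ = 36.
With m₀=0, d₀=1 and mₖ₊₁ = dₖaₖ − mₖ, dₖ₊₁ = (n − mₖ₊₁²)/dₖ, aₖ₊₁ = ⌊(a₀+mₖ₊₁)/dₖ₊₁⌋:
  k=1: m=36, d=9, a=8
  k=2: m=36, d=1, a=72
d=1 and a=2a₀=72 at k=2, so the next step gives (m, d) = (36, 9) again — its k=1 value — and the period has length 2.

[36; 8, 72]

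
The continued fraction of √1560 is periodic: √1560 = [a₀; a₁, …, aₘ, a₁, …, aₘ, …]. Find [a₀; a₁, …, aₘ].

[39; 2, 78]

a₀ = ⌊√1560⌋ = 39.
With m₀=0, d₀=1 and mₖ₊₁ = dₖaₖ − mₖ, dₖ₊₁ = (n − mₖ₊₁²)/dₖ, aₖ₊₁ = ⌊(a₀+mₖ₊₁)/dₖ₊₁⌋:
  k=1: m=39, d=39, a=2
  k=2: m=39, d=1, a=78
d=1 and a=2a₀=78 at k=2, so the next step gives (m, d) = (39, 39) again — its k=1 value — and the period has length 2.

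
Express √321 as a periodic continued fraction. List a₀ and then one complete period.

a₀ = ⌊√321⌋ = 17.
With m₀=0, d₀=1 and mₖ₊₁ = dₖaₖ − mₖ, dₖ₊₁ = (n − mₖ₊₁²)/dₖ, aₖ₊₁ = ⌊(a₀+mₖ₊₁)/dₖ₊₁⌋:
  k=1: m=17, d=32, a=1
  k=2: m=15, d=3, a=10
  k=3: m=15, d=32, a=1
  k=4: m=17, d=1, a=34
d=1 and a=2a₀=34 at k=4, so the next step gives (m, d) = (17, 32) again — its k=1 value — and the period has length 4.

[17; 1, 10, 1, 34]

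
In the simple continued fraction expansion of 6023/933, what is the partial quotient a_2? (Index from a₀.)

5

6023 = 6·933 + 425   →  a_0 = 6
933 = 2·425 + 83   →  a_1 = 2
425 = 5·83 + 10   →  a_2 = 5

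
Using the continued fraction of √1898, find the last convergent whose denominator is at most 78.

2309/53

√1898 = [43; 1, 1, 3, 3, 1, 1, 86, …] (period length 7).
Convergents:
  p_0/q_0 = 43/1
  p_1/q_1 = 44/1
  p_2/q_2 = 87/2
  p_3/q_3 = 305/7
  p_4/q_4 = 1002/23
  p_5/q_5 = 1307/30
  p_6/q_6 = 2309/53
  p_7/q_7 = 199881/4588
q_6 = 53 ≤ 78 < 4588 = q_7, so the answer is 2309/53.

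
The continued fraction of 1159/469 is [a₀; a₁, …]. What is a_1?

2

1159 = 2·469 + 221   →  a_0 = 2
469 = 2·221 + 27   →  a_1 = 2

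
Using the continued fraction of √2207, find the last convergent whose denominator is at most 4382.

√2207 = [46; 1, 45, 1, 92, …] (period length 4).
Convergents:
  p_0/q_0 = 46/1
  p_1/q_1 = 47/1
  p_2/q_2 = 2161/46
  p_3/q_3 = 2208/47
  p_4/q_4 = 205297/4370
  p_5/q_5 = 207505/4417
q_4 = 4370 ≤ 4382 < 4417 = q_5, so the answer is 205297/4370.

205297/4370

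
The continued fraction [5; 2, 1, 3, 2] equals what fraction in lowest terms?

134/25

Fold from the inside: start with 2/1.
  3 + 1/2 = 7/2
  1 + 2/7 = 9/7
  2 + 7/9 = 25/9
  5 + 9/25 = 134/25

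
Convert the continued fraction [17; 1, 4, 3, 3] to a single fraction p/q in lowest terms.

Fold from the inside: start with 3/1.
  3 + 1/3 = 10/3
  4 + 3/10 = 43/10
  1 + 10/43 = 53/43
  17 + 43/53 = 944/53

944/53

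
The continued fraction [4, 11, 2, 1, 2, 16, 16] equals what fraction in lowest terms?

97828/23931

Fold from the inside: start with 16/1.
  16 + 1/16 = 257/16
  2 + 16/257 = 530/257
  1 + 257/530 = 787/530
  2 + 530/787 = 2104/787
  11 + 787/2104 = 23931/2104
  4 + 2104/23931 = 97828/23931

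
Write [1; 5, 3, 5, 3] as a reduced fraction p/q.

322/271

Fold from the inside: start with 3/1.
  5 + 1/3 = 16/3
  3 + 3/16 = 51/16
  5 + 16/51 = 271/51
  1 + 51/271 = 322/271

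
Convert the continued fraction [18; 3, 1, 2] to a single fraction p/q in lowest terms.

Using pₖ = aₖpₖ₋₁ + pₖ₋₂ and qₖ = aₖqₖ₋₁ + qₖ₋₂:
  k=0: a=18, p=18, q=1
  k=1: a=3, p=55, q=3
  k=2: a=1, p=73, q=4
  k=3: a=2, p=201, q=11

201/11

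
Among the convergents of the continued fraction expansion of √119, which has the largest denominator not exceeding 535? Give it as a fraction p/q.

2629/241

√119 = [10; 1, 9, 1, 20, …] (period length 4).
Convergents:
  p_0/q_0 = 10/1
  p_1/q_1 = 11/1
  p_2/q_2 = 109/10
  p_3/q_3 = 120/11
  p_4/q_4 = 2509/230
  p_5/q_5 = 2629/241
  p_6/q_6 = 26170/2399
q_5 = 241 ≤ 535 < 2399 = q_6, so the answer is 2629/241.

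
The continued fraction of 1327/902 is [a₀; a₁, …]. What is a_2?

8

1327 = 1·902 + 425   →  a_0 = 1
902 = 2·425 + 52   →  a_1 = 2
425 = 8·52 + 9   →  a_2 = 8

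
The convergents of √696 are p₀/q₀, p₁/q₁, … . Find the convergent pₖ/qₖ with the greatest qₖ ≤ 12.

211/8

√696 = [26; 2, 1, 1, 1, 1, 1, 2, 52, …] (period length 8).
Convergents:
  p_0/q_0 = 26/1
  p_1/q_1 = 53/2
  p_2/q_2 = 79/3
  p_3/q_3 = 132/5
  p_4/q_4 = 211/8
  p_5/q_5 = 343/13
q_4 = 8 ≤ 12 < 13 = q_5, so the answer is 211/8.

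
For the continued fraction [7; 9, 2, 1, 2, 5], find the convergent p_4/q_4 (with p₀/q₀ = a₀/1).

533/75

Using pₖ = aₖpₖ₋₁ + pₖ₋₂, qₖ = aₖqₖ₋₁ + qₖ₋₂ (with p₋₁=1, p₋₂=0, q₋₁=0, q₋₂=1):
  k=0: a=7, p=7, q=1
  k=1: a=9, p=64, q=9
  k=2: a=2, p=135, q=19
  k=3: a=1, p=199, q=28
  k=4: a=2, p=533, q=75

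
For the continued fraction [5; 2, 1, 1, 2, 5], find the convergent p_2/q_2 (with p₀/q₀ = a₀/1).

16/3

Using pₖ = aₖpₖ₋₁ + pₖ₋₂, qₖ = aₖqₖ₋₁ + qₖ₋₂ (with p₋₁=1, p₋₂=0, q₋₁=0, q₋₂=1):
  k=0: a=5, p=5, q=1
  k=1: a=2, p=11, q=2
  k=2: a=1, p=16, q=3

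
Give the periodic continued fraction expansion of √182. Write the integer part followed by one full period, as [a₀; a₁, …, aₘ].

[13; 2, 26]

a₀ = ⌊√182⌋ = 13.
With m₀=0, d₀=1 and mₖ₊₁ = dₖaₖ − mₖ, dₖ₊₁ = (n − mₖ₊₁²)/dₖ, aₖ₊₁ = ⌊(a₀+mₖ₊₁)/dₖ₊₁⌋:
  k=1: m=13, d=13, a=2
  k=2: m=13, d=1, a=26
d=1 and a=2a₀=26 at k=2, so the next step gives (m, d) = (13, 13) again — its k=1 value — and the period has length 2.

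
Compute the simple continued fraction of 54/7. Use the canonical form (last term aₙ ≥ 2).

54 = 7×7 + 5
7 = 1×5 + 2
5 = 2×2 + 1
2 = 2×1 + 0  (stop)
So 54/7 = [7; 1, 2, 2].

[7; 1, 2, 2]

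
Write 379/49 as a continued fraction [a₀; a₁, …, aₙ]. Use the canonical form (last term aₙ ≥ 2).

379 = 7·49 + 36
49 = 1·36 + 13
36 = 2·13 + 10
13 = 1·10 + 3
10 = 3·3 + 1
3 = 3·1 + 0  (stop)
So 379/49 = [7; 1, 2, 1, 3, 3].

[7; 1, 2, 1, 3, 3]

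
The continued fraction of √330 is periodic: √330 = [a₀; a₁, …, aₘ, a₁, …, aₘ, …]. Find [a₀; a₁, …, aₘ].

a₀ = ⌊√330⌋ = 18.
With m₀=0, d₀=1 and mₖ₊₁ = dₖaₖ − mₖ, dₖ₊₁ = (n − mₖ₊₁²)/dₖ, aₖ₊₁ = ⌊(a₀+mₖ₊₁)/dₖ₊₁⌋:
  k=1: m=18, d=6, a=6
  k=2: m=18, d=1, a=36
d=1 and a=2a₀=36 at k=2, so the next step gives (m, d) = (18, 6) again — its k=1 value — and the period has length 2.

[18; 6, 36]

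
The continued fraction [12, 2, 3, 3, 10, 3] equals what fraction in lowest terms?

9127/734

Fold from the inside: start with 3/1.
  10 + 1/3 = 31/3
  3 + 3/31 = 96/31
  3 + 31/96 = 319/96
  2 + 96/319 = 734/319
  12 + 319/734 = 9127/734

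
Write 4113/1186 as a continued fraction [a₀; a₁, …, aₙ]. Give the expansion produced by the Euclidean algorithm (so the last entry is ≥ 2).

4113 = 3·1186 + 555
1186 = 2·555 + 76
555 = 7·76 + 23
76 = 3·23 + 7
23 = 3·7 + 2
7 = 3·2 + 1
2 = 2·1 + 0  (stop)
So 4113/1186 = [3; 2, 7, 3, 3, 3, 2].

[3; 2, 7, 3, 3, 3, 2]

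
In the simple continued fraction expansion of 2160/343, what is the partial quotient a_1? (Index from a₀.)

2160 = 6·343 + 102   →  a_0 = 6
343 = 3·102 + 37   →  a_1 = 3

3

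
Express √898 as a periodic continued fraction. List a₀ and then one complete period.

[29; 1, 28, 1, 58]

a₀ = ⌊√898⌋ = 29.
With m₀=0, d₀=1 and mₖ₊₁ = dₖaₖ − mₖ, dₖ₊₁ = (n − mₖ₊₁²)/dₖ, aₖ₊₁ = ⌊(a₀+mₖ₊₁)/dₖ₊₁⌋:
  k=1: m=29, d=57, a=1
  k=2: m=28, d=2, a=28
  k=3: m=28, d=57, a=1
  k=4: m=29, d=1, a=58
d=1 and a=2a₀=58 at k=4, so the next step gives (m, d) = (29, 57) again — its k=1 value — and the period has length 4.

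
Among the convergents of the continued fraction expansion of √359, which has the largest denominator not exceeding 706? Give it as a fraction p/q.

√359 = [18; 1, 17, 1, 36, …] (period length 4).
Convergents:
  p_0/q_0 = 18/1
  p_1/q_1 = 19/1
  p_2/q_2 = 341/18
  p_3/q_3 = 360/19
  p_4/q_4 = 13301/702
  p_5/q_5 = 13661/721
q_4 = 702 ≤ 706 < 721 = q_5, so the answer is 13301/702.

13301/702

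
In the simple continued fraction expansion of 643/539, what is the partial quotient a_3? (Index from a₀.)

2

643 = 1·539 + 104   →  a_0 = 1
539 = 5·104 + 19   →  a_1 = 5
104 = 5·19 + 9   →  a_2 = 5
19 = 2·9 + 1   →  a_3 = 2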